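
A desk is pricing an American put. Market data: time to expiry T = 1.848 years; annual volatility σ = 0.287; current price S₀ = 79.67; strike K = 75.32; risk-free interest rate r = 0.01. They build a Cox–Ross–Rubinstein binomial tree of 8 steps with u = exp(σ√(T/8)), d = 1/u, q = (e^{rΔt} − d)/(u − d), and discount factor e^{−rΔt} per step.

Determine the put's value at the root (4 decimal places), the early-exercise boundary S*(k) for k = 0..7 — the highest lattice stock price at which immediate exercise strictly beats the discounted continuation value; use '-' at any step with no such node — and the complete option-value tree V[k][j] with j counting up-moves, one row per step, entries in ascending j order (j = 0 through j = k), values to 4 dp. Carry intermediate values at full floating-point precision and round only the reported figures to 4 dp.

Δt=0.23100, u=1.14791, d=0.87115, q=0.47393, disc=e^(-rΔt)=0.99769
k=8 terminal: V=max(K-S,0) → 48.8932 40.4977 29.4351 14.8580 0.0000 0.0000 0.0000 0.0000 0.0000
k=7: j=0 S=30.3355 intr=44.9845 cont=44.8107 V=44.9845[EX]; j=1 S=39.9727 intr=35.3473 cont=35.1735 V=35.3473[EX]; j=2 S=52.6715 intr=22.6485 cont=22.4747 V=22.6485[EX]; j=3 S=69.4046 intr=5.9154 cont=7.7984 V=7.7984[hold]; j=4 S=91.4537 intr=0.0000 cont=0.0000 V=0.0000[hold]; j=5 S=120.5074 intr=0.0000 cont=0.0000 V=0.0000[hold]; j=6 S=158.7911 intr=0.0000 cont=0.0000 V=0.0000[hold]; j=7 S=209.2371 intr=0.0000 cont=0.0000 V=0.0000[hold]  S*(7)=52.6715
k=6: j=0 S=34.8223 intr=40.4977 cont=40.3239 V=40.4977[EX]; j=1 S=45.8849 intr=29.4351 cont=29.2613 V=29.4351[EX]; j=2 S=60.4620 intr=14.8580 cont=15.5746 V=15.5746[hold]; j=3 S=79.6700 intr=0.0000 cont=4.0931 V=4.0931[hold]; j=4 S=104.9802 intr=0.0000 cont=0.0000 V=0.0000[hold]; j=5 S=138.3311 intr=0.0000 cont=0.0000 V=0.0000[hold]; j=6 S=182.2772 intr=0.0000 cont=0.0000 V=0.0000[hold]  S*(6)=45.8849
k=5: j=0 S=39.9727 intr=35.3473 cont=35.1735 V=35.3473[EX]; j=1 S=52.6715 intr=22.6485 cont=22.8135 V=22.8135[hold]; j=2 S=69.4046 intr=5.9154 cont=10.1098 V=10.1098[hold]; j=3 S=91.4537 intr=0.0000 cont=2.1483 V=2.1483[hold]; j=4 S=120.5074 intr=0.0000 cont=0.0000 V=0.0000[hold]; j=5 S=158.7911 intr=0.0000 cont=0.0000 V=0.0000[hold]  S*(5)=39.9727
k=4: j=0 S=45.8849 intr=29.4351 cont=29.3393 V=29.4351[EX]; j=1 S=60.4620 intr=14.8580 cont=16.7541 V=16.7541[hold]; j=2 S=79.6700 intr=0.0000 cont=6.3220 V=6.3220[hold]; j=3 S=104.9802 intr=0.0000 cont=1.1275 V=1.1275[hold]; j=4 S=138.3311 intr=0.0000 cont=0.0000 V=0.0000[hold]  S*(4)=45.8849
k=3: j=0 S=52.6715 intr=22.6485 cont=23.3712 V=23.3712[hold]; j=1 S=69.4046 intr=5.9154 cont=11.7828 V=11.7828[hold]; j=2 S=91.4537 intr=0.0000 cont=3.8513 V=3.8513[hold]; j=3 S=120.5074 intr=0.0000 cont=0.5918 V=0.5918[hold]  S*(3)=-
k=2: j=0 S=60.4620 intr=14.8580 cont=17.8379 V=17.8379[hold]; j=1 S=79.6700 intr=0.0000 cont=8.0054 V=8.0054[hold]; j=2 S=104.9802 intr=0.0000 cont=2.3012 V=2.3012[hold]  S*(2)=-
k=1: j=0 S=69.4046 intr=5.9154 cont=13.1476 V=13.1476[hold]; j=1 S=91.4537 intr=0.0000 cont=5.2898 V=5.2898[hold]  S*(1)=-
k=0: j=0 S=79.6700 intr=0.0000 cont=9.4018 V=9.4018[hold]  S*(0)=-

price = 9.4018
boundary = - - - - 45.8849 39.9727 45.8849 52.6715
tree:
9.4018
13.1476 5.2898
17.8379 8.0054 2.3012
23.3712 11.7828 3.8513 0.5918
29.4351 16.7541 6.3220 1.1275 0.0000
35.3473 22.8135 10.1098 2.1483 0.0000 0.0000
40.4977 29.4351 15.5746 4.0931 0.0000 0.0000 0.0000
44.9845 35.3473 22.6485 7.7984 0.0000 0.0000 0.0000 0.0000
48.8932 40.4977 29.4351 14.8580 0.0000 0.0000 0.0000 0.0000 0.0000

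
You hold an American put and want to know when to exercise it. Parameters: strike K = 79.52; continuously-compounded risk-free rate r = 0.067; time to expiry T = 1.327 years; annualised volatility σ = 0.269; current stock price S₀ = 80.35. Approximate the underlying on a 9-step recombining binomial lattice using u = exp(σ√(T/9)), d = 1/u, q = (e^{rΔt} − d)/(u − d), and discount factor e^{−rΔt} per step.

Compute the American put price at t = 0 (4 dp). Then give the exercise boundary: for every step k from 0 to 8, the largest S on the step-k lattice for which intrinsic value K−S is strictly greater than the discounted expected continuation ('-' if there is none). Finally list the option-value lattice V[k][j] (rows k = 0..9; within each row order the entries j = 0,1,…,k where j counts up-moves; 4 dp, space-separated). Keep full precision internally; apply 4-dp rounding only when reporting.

price = 7.0029
boundary = - - - 58.9398 53.1556 58.9398 65.3533 58.9398 65.3533
tree:
7.0029
10.3307 4.0910
14.8106 6.4275 2.0306
20.5802 9.8126 3.4522 0.7683
26.3644 14.4871 5.7216 1.4411 0.1673
31.5809 20.5802 9.1868 2.6595 0.3535 0.0000
36.2854 26.3644 14.1667 4.8044 0.7472 0.0000 0.0000
40.5283 31.5809 20.5802 8.4286 1.5793 0.0000 0.0000 0.0000
44.3548 36.2854 26.3644 14.1667 3.3381 0.0000 0.0000 0.0000 0.0000
47.8058 40.5283 31.5809 20.5802 7.0553 0.0000 0.0000 0.0000 0.0000 0.0000

params: Δt=0.14744 u=1.10882 d=0.90186 q=0.52217 e^(-rΔt)=0.99017
t_9 payoffs: 47.8058 40.5283 31.5809 20.5802 7.0553 0.0000 0.0000 0.0000 0.0000 0.0000
t_8: node(8,0) S=35.1652 payoff=44.3548 vs cont=43.5731 → 44.3548 [stop]  node(8,1) S=43.2346 payoff=36.2854 vs cont=35.5037 → 36.2854 [stop]  node(8,2) S=53.1556 payoff=26.3644 vs cont=25.5827 → 26.3644 [stop]  node(8,3) S=65.3533 payoff=14.1667 vs cont=13.3850 → 14.1667 [stop]  node(8,4) S=80.3500 payoff=0.0000 vs cont=3.3381 → 3.3381 [wait]  node(8,5) S=98.7880 payoff=0.0000 vs cont=0.0000 → 0.0000 [wait]  node(8,6) S=121.4570 payoff=0.0000 vs cont=0.0000 → 0.0000 [wait]  node(8,7) S=149.3278 payoff=0.0000 vs cont=0.0000 → 0.0000 [wait]  node(8,8) S=183.5942 payoff=0.0000 vs cont=0.0000 → 0.0000 [wait]  ⇒ S*(8)=65.3533
t_7: node(7,0) S=38.9917 payoff=40.5283 vs cont=39.7466 → 40.5283 [stop]  node(7,1) S=47.9391 payoff=31.5809 vs cont=30.7992 → 31.5809 [stop]  node(7,2) S=58.9398 payoff=20.5802 vs cont=19.7985 → 20.5802 [stop]  node(7,3) S=72.4647 payoff=7.0553 vs cont=8.4286 → 8.4286 [wait]  node(7,4) S=89.0933 payoff=0.0000 vs cont=1.5793 → 1.5793 [wait]  node(7,5) S=109.5376 payoff=0.0000 vs cont=0.0000 → 0.0000 [wait]  node(7,6) S=134.6733 payoff=0.0000 vs cont=0.0000 → 0.0000 [wait]  node(7,7) S=165.5769 payoff=0.0000 vs cont=0.0000 → 0.0000 [wait]  ⇒ S*(7)=58.9398
t_6: node(6,0) S=43.2346 payoff=36.2854 vs cont=35.5037 → 36.2854 [stop]  node(6,1) S=53.1556 payoff=26.3644 vs cont=25.5827 → 26.3644 [stop]  node(6,2) S=65.3533 payoff=14.1667 vs cont=14.0951 → 14.1667 [stop]  node(6,3) S=80.3500 payoff=0.0000 vs cont=4.8044 → 4.8044 [wait]  node(6,4) S=98.7880 payoff=0.0000 vs cont=0.7472 → 0.7472 [wait]  node(6,5) S=121.4570 payoff=0.0000 vs cont=0.0000 → 0.0000 [wait]  node(6,6) S=149.3278 payoff=0.0000 vs cont=0.0000 → 0.0000 [wait]  ⇒ S*(6)=65.3533
t_5: node(5,0) S=47.9391 payoff=31.5809 vs cont=30.7992 → 31.5809 [stop]  node(5,1) S=58.9398 payoff=20.5802 vs cont=19.7985 → 20.5802 [stop]  node(5,2) S=72.4647 payoff=7.0553 vs cont=9.1868 → 9.1868 [wait]  node(5,3) S=89.0933 payoff=0.0000 vs cont=2.6595 → 2.6595 [wait]  node(5,4) S=109.5376 payoff=0.0000 vs cont=0.3535 → 0.3535 [wait]  node(5,5) S=134.6733 payoff=0.0000 vs cont=0.0000 → 0.0000 [wait]  ⇒ S*(5)=58.9398
t_4: node(4,0) S=53.1556 payoff=26.3644 vs cont=25.5827 → 26.3644 [stop]  node(4,1) S=65.3533 payoff=14.1667 vs cont=14.4871 → 14.4871 [wait]  node(4,2) S=80.3500 payoff=0.0000 vs cont=5.7216 → 5.7216 [wait]  node(4,3) S=98.7880 payoff=0.0000 vs cont=1.4411 → 1.4411 [wait]  node(4,4) S=121.4570 payoff=0.0000 vs cont=0.1673 → 0.1673 [wait]  ⇒ S*(4)=53.1556
t_3: node(3,0) S=58.9398 payoff=20.5802 vs cont=19.9642 → 20.5802 [stop]  node(3,1) S=72.4647 payoff=7.0553 vs cont=9.8126 → 9.8126 [wait]  node(3,2) S=89.0933 payoff=0.0000 vs cont=3.4522 → 3.4522 [wait]  node(3,3) S=109.5376 payoff=0.0000 vs cont=0.7683 → 0.7683 [wait]  ⇒ S*(3)=58.9398
t_2: node(2,0) S=65.3533 payoff=14.1667 vs cont=14.8106 → 14.8106 [wait]  node(2,1) S=80.3500 payoff=0.0000 vs cont=6.4275 → 6.4275 [wait]  node(2,2) S=98.7880 payoff=0.0000 vs cont=2.0306 → 2.0306 [wait]  ⇒ S*(2)=-
t_1: node(1,0) S=72.4647 payoff=7.0553 vs cont=10.3307 → 10.3307 [wait]  node(1,1) S=89.0933 payoff=0.0000 vs cont=4.0910 → 4.0910 [wait]  ⇒ S*(1)=-
t_0: node(0,0) S=80.3500 payoff=0.0000 vs cont=7.0029 → 7.0029 [wait]  ⇒ S*(0)=-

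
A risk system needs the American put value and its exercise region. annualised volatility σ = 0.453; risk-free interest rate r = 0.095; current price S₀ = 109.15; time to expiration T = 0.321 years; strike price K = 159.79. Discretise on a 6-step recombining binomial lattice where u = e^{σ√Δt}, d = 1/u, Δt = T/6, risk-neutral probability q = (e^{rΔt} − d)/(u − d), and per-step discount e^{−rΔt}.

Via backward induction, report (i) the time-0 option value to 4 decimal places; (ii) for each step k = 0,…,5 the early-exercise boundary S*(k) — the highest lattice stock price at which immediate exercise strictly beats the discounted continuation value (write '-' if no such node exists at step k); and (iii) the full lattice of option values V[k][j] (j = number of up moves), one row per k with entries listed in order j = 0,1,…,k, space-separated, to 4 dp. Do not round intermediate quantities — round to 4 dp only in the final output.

price = 50.6400
boundary = 109.1500 98.2921 109.1500 121.2073 109.1500 121.2073
tree:
50.6400
61.4979 38.7274
71.2757 50.6400 27.1201
80.0808 61.4979 38.5827 15.8474
88.0100 71.2757 50.6400 25.5011 6.2822
95.1504 80.0808 61.4979 38.5827 12.5805 0.0000
101.5805 88.0100 71.2757 50.6400 25.1935 0.0000 0.0000

Δt=0.05350, u=1.11047, d=0.90052, q=0.49810, disc=e^(-rΔt)=0.99493
k=6 terminal: V=max(K-S,0) → 101.5805 88.0100 71.2757 50.6400 25.1935 0.0000 0.0000
k=5: j=0 S=64.6396 intr=95.1504 cont=94.3403 V=95.1504[EX]; j=1 S=79.7092 intr=80.0808 cont=79.2707 V=80.0808[EX]; j=2 S=98.2921 intr=61.4979 cont=60.6878 V=61.4979[EX]; j=3 S=121.2073 intr=38.5827 cont=37.7726 V=38.5827[EX]; j=4 S=149.4648 intr=10.3252 cont=12.5805 V=12.5805[hold]; j=5 S=184.3100 intr=0.0000 cont=0.0000 V=0.0000[hold]  S*(5)=121.2073
k=4: j=0 S=71.7800 intr=88.0100 cont=87.1999 V=88.0100[EX]; j=1 S=88.5143 intr=71.2757 cont=70.4656 V=71.2757[EX]; j=2 S=109.1500 intr=50.6400 cont=49.8299 V=50.6400[EX]; j=3 S=134.5965 intr=25.1935 cont=25.5011 V=25.5011[hold]; j=4 S=165.9755 intr=0.0000 cont=6.2822 V=6.2822[hold]  S*(4)=109.1500
k=3: j=0 S=79.7092 intr=80.0808 cont=79.2707 V=80.0808[EX]; j=1 S=98.2921 intr=61.4979 cont=60.6878 V=61.4979[EX]; j=2 S=121.2073 intr=38.5827 cont=37.9251 V=38.5827[EX]; j=3 S=149.4648 intr=10.3252 cont=15.8474 V=15.8474[hold]  S*(3)=121.2073
k=2: j=0 S=88.5143 intr=71.2757 cont=70.4656 V=71.2757[EX]; j=1 S=109.1500 intr=50.6400 cont=49.8299 V=50.6400[EX]; j=2 S=134.5965 intr=25.1935 cont=27.1201 V=27.1201[hold]  S*(2)=109.1500
k=1: j=0 S=98.2921 intr=61.4979 cont=60.6878 V=61.4979[EX]; j=1 S=121.2073 intr=38.5827 cont=38.7274 V=38.7274[hold]  S*(1)=98.2921
k=0: j=0 S=109.1500 intr=50.6400 cont=49.9016 V=50.6400[EX]  S*(0)=109.1500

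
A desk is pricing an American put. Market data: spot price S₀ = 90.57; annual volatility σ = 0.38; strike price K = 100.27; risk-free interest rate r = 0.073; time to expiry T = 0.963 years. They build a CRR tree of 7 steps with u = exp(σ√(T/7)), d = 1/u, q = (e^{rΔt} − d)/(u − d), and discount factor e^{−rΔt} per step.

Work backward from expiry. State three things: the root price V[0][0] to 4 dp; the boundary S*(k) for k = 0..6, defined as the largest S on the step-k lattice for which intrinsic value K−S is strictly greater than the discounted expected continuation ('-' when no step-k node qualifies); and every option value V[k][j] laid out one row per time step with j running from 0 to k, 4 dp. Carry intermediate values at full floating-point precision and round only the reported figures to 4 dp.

Δt=0.13757, u=1.15136, d=0.86854, q=0.50051, disc=e^(-rΔt)=0.99001
k=7 terminal: V=max(K-S,0) → 66.5020 55.5061 40.9296 21.6065 0.0000 0.0000 0.0000 0.0000
k=6: j=0 S=38.8791 intr=61.3909 cont=60.3890 V=61.3909[EX]; j=1 S=51.5393 intr=48.7307 cont=47.7287 V=48.7307[EX]; j=2 S=68.3222 intr=31.9478 cont=30.9459 V=31.9478[EX]; j=3 S=90.5700 intr=9.7000 cont=10.6844 V=10.6844[hold]; j=4 S=120.0624 intr=0.0000 cont=0.0000 V=0.0000[hold]; j=5 S=159.1585 intr=0.0000 cont=0.0000 V=0.0000[hold]; j=6 S=210.9855 intr=0.0000 cont=0.0000 V=0.0000[hold]  S*(6)=68.3222
k=5: j=0 S=44.7639 intr=55.5061 cont=54.5042 V=55.5061[EX]; j=1 S=59.3404 intr=40.9296 cont=39.9277 V=40.9296[EX]; j=2 S=78.6635 intr=21.6065 cont=21.0924 V=21.6065[EX]; j=3 S=104.2787 intr=0.0000 cont=5.2834 V=5.2834[hold]; j=4 S=138.2351 intr=0.0000 cont=0.0000 V=0.0000[hold]; j=5 S=183.2488 intr=0.0000 cont=0.0000 V=0.0000[hold]  S*(5)=78.6635
k=4: j=0 S=51.5393 intr=48.7307 cont=47.7287 V=48.7307[EX]; j=1 S=68.3222 intr=31.9478 cont=30.9459 V=31.9478[EX]; j=2 S=90.5700 intr=9.7000 cont=13.3024 V=13.3024[hold]; j=3 S=120.0624 intr=0.0000 cont=2.6127 V=2.6127[hold]; j=4 S=159.1585 intr=0.0000 cont=0.0000 V=0.0000[hold]  S*(4)=68.3222
k=3: j=0 S=59.3404 intr=40.9296 cont=39.9277 V=40.9296[EX]; j=1 S=78.6635 intr=21.6065 cont=22.3896 V=22.3896[hold]; j=2 S=104.2787 intr=0.0000 cont=7.8726 V=7.8726[hold]; j=3 S=138.2351 intr=0.0000 cont=1.2920 V=1.2920[hold]  S*(3)=59.3404
k=2: j=0 S=68.3222 intr=31.9478 cont=31.3339 V=31.9478[EX]; j=1 S=90.5700 intr=9.7000 cont=14.9726 V=14.9726[hold]; j=2 S=120.0624 intr=0.0000 cont=4.5332 V=4.5332[hold]  S*(2)=68.3222
k=1: j=0 S=78.6635 intr=21.6065 cont=23.2172 V=23.2172[hold]; j=1 S=104.2787 intr=0.0000 cont=9.6502 V=9.6502[hold]  S*(1)=-
k=0: j=0 S=90.5700 intr=9.7000 cont=16.2626 V=16.2626[hold]  S*(0)=-

price = 16.2626
boundary = - - 68.3222 59.3404 68.3222 78.6635 68.3222
tree:
16.2626
23.2172 9.6502
31.9478 14.9726 4.5332
40.9296 22.3896 7.8726 1.2920
48.7307 31.9478 13.3024 2.6127 0.0000
55.5061 40.9296 21.6065 5.2834 0.0000 0.0000
61.3909 48.7307 31.9478 10.6844 0.0000 0.0000 0.0000
66.5020 55.5061 40.9296 21.6065 0.0000 0.0000 0.0000 0.0000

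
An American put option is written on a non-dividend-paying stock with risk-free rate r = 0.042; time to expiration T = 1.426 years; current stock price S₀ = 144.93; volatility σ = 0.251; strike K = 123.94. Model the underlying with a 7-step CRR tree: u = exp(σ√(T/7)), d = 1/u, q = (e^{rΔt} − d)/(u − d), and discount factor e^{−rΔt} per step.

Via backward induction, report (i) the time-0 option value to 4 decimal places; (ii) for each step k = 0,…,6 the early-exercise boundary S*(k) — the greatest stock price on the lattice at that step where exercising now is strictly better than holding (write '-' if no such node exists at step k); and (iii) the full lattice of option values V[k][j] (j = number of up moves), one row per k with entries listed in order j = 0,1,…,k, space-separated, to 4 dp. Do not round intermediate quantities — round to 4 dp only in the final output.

Δt=0.20371  u=1.11995  d=0.89289  q=0.50955  discount=0.99148
step 7 (expiry): payoffs max(K−S,0) = 58.3624 41.6862 20.7691 0.0000 0.0000 0.0000 0.0000 0.0000
step 6: (k=6,j=0): S=73.4439, (K−S)⁺=50.4961, hold=49.4402 ⇒ V=50.4961 exercise | (k=6,j=1): S=92.1206, (K−S)⁺=31.8194, hold=30.7635 ⇒ V=31.8194 exercise | (k=6,j=2): S=115.5467, (K−S)⁺=8.3933, hold=10.0994 ⇒ V=10.0994 continue | (k=6,j=3): S=144.9300, (K−S)⁺=0.0000, hold=0.0000 ⇒ V=0.0000 continue | (k=6,j=4): S=181.7855, (K−S)⁺=0.0000, hold=0.0000 ⇒ V=0.0000 continue | (k=6,j=5): S=228.0132, (K−S)⁺=0.0000, hold=0.0000 ⇒ V=0.0000 continue | (k=6,j=6): S=285.9965, (K−S)⁺=0.0000, hold=0.0000 ⇒ V=0.0000 continue  boundary S*=92.1206
step 5: (k=5,j=0): S=82.2538, (K−S)⁺=41.6862, hold=40.6302 ⇒ V=41.6862 exercise | (k=5,j=1): S=103.1709, (K−S)⁺=20.7691, hold=20.5752 ⇒ V=20.7691 exercise | (k=5,j=2): S=129.4070, (K−S)⁺=0.0000, hold=4.9110 ⇒ V=4.9110 continue | (k=5,j=3): S=162.3150, (K−S)⁺=0.0000, hold=0.0000 ⇒ V=0.0000 continue | (k=5,j=4): S=203.5915, (K−S)⁺=0.0000, hold=0.0000 ⇒ V=0.0000 continue | (k=5,j=5): S=255.3644, (K−S)⁺=0.0000, hold=0.0000 ⇒ V=0.0000 continue  boundary S*=103.1709
step 4: (k=4,j=0): S=92.1206, (K−S)⁺=31.8194, hold=30.7635 ⇒ V=31.8194 exercise | (k=4,j=1): S=115.5467, (K−S)⁺=8.3933, hold=12.5805 ⇒ V=12.5805 continue | (k=4,j=2): S=144.9300, (K−S)⁺=0.0000, hold=2.3881 ⇒ V=2.3881 continue | (k=4,j=3): S=181.7855, (K−S)⁺=0.0000, hold=0.0000 ⇒ V=0.0000 continue | (k=4,j=4): S=228.0132, (K−S)⁺=0.0000, hold=0.0000 ⇒ V=0.0000 continue  boundary S*=92.1206
step 3: (k=3,j=0): S=103.1709, (K−S)⁺=20.7691, hold=21.8287 ⇒ V=21.8287 continue | (k=3,j=1): S=129.4070, (K−S)⁺=0.0000, hold=7.3240 ⇒ V=7.3240 continue | (k=3,j=2): S=162.3150, (K−S)⁺=0.0000, hold=1.1613 ⇒ V=1.1613 continue | (k=3,j=3): S=203.5915, (K−S)⁺=0.0000, hold=0.0000 ⇒ V=0.0000 continue  boundary S*=-
step 2: (k=2,j=0): S=115.5467, (K−S)⁺=8.3933, hold=14.3148 ⇒ V=14.3148 continue | (k=2,j=1): S=144.9300, (K−S)⁺=0.0000, hold=4.1481 ⇒ V=4.1481 continue | (k=2,j=2): S=181.7855, (K−S)⁺=0.0000, hold=0.5647 ⇒ V=0.5647 continue  boundary S*=-
step 1: (k=1,j=0): S=129.4070, (K−S)⁺=0.0000, hold=9.0565 ⇒ V=9.0565 continue | (k=1,j=1): S=162.3150, (K−S)⁺=0.0000, hold=2.3024 ⇒ V=2.3024 continue  boundary S*=-
step 0: (k=0,j=0): S=144.9300, (K−S)⁺=0.0000, hold=5.5671 ⇒ V=5.5671 continue  boundary S*=-

price = 5.5671
boundary = - - - - 92.1206 103.1709 92.1206
tree:
5.5671
9.0565 2.3024
14.3148 4.1481 0.5647
21.8287 7.3240 1.1613 0.0000
31.8194 12.5805 2.3881 0.0000 0.0000
41.6862 20.7691 4.9110 0.0000 0.0000 0.0000
50.4961 31.8194 10.0994 0.0000 0.0000 0.0000 0.0000
58.3624 41.6862 20.7691 0.0000 0.0000 0.0000 0.0000 0.0000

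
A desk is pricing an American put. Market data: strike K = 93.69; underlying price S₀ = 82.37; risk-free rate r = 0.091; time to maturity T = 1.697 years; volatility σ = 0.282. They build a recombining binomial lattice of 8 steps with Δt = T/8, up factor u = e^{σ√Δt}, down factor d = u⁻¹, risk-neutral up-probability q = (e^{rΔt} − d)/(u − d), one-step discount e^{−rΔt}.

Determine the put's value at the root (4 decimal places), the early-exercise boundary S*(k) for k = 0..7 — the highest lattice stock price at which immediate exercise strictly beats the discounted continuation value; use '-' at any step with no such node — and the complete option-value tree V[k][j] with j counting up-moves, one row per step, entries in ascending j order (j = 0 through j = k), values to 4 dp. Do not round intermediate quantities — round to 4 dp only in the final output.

price = 14.1340
boundary = - 72.3373 63.5267 72.3373 63.5267 72.3373 63.5267 72.3373
tree:
14.1340
21.3527 8.5518
30.1633 13.7368 4.4848
37.9009 21.3527 7.8053 1.8445
44.6960 30.1633 13.1640 3.5648 0.4595
50.6635 37.9009 21.3527 6.7286 1.0237 0.0000
55.9041 44.6960 30.1633 12.2874 2.2806 0.0000 0.0000
60.5064 50.6635 37.9009 21.3527 5.0810 0.0000 0.0000 0.0000
64.5482 55.9041 44.6960 30.1633 11.3200 0.0000 0.0000 0.0000 0.0000

params: Δt=0.21213 u=1.13869 d=0.87820 q=0.54240 e^(-rΔt)=0.98088
t_8 payoffs: 64.5482 55.9041 44.6960 30.1633 11.3200 0.0000 0.0000 0.0000 0.0000
t_7: node(7,0) S=33.1836 payoff=60.5064 vs cont=58.7152 → 60.5064 [stop]  node(7,1) S=43.0265 payoff=50.6635 vs cont=48.8723 → 50.6635 [stop]  node(7,2) S=55.7891 payoff=37.9009 vs cont=36.1097 → 37.9009 [stop]  node(7,3) S=72.3373 payoff=21.3527 vs cont=19.5615 → 21.3527 [stop]  node(7,4) S=93.7941 payoff=0.0000 vs cont=5.0810 → 5.0810 [wait]  node(7,5) S=121.6154 payoff=0.0000 vs cont=0.0000 → 0.0000 [wait]  node(7,6) S=157.6891 payoff=0.0000 vs cont=0.0000 → 0.0000 [wait]  node(7,7) S=204.4630 payoff=0.0000 vs cont=0.0000 → 0.0000 [wait]  ⇒ S*(7)=72.3373
t_6: node(6,0) S=37.7859 payoff=55.9041 vs cont=54.1129 → 55.9041 [stop]  node(6,1) S=48.9940 payoff=44.6960 vs cont=42.9048 → 44.6960 [stop]  node(6,2) S=63.5267 payoff=30.1633 vs cont=28.3722 → 30.1633 [stop]  node(6,3) S=82.3700 payoff=11.3200 vs cont=12.2874 → 12.2874 [wait]  node(6,4) S=106.8027 payoff=0.0000 vs cont=2.2806 → 2.2806 [wait]  node(6,5) S=138.4826 payoff=0.0000 vs cont=0.0000 → 0.0000 [wait]  node(6,6) S=179.5594 payoff=0.0000 vs cont=0.0000 → 0.0000 [wait]  ⇒ S*(6)=63.5267
t_5: node(5,0) S=43.0265 payoff=50.6635 vs cont=48.8723 → 50.6635 [stop]  node(5,1) S=55.7891 payoff=37.9009 vs cont=36.1097 → 37.9009 [stop]  node(5,2) S=72.3373 payoff=21.3527 vs cont=20.0762 → 21.3527 [stop]  node(5,3) S=93.7941 payoff=0.0000 vs cont=6.7286 → 6.7286 [wait]  node(5,4) S=121.6154 payoff=0.0000 vs cont=1.0237 → 1.0237 [wait]  node(5,5) S=157.6891 payoff=0.0000 vs cont=0.0000 → 0.0000 [wait]  ⇒ S*(5)=72.3373
t_4: node(4,0) S=48.9940 payoff=44.6960 vs cont=42.9048 → 44.6960 [stop]  node(4,1) S=63.5267 payoff=30.1633 vs cont=28.3722 → 30.1633 [stop]  node(4,2) S=82.3700 payoff=11.3200 vs cont=13.1640 → 13.1640 [wait]  node(4,3) S=106.8027 payoff=0.0000 vs cont=3.5648 → 3.5648 [wait]  node(4,4) S=138.4826 payoff=0.0000 vs cont=0.4595 → 0.4595 [wait]  ⇒ S*(4)=63.5267
t_3: node(3,0) S=55.7891 payoff=37.9009 vs cont=36.1097 → 37.9009 [stop]  node(3,1) S=72.3373 payoff=21.3527 vs cont=20.5425 → 21.3527 [stop]  node(3,2) S=93.7941 payoff=0.0000 vs cont=7.8053 → 7.8053 [wait]  node(3,3) S=121.6154 payoff=0.0000 vs cont=1.8445 → 1.8445 [wait]  ⇒ S*(3)=72.3373
t_2: node(2,0) S=63.5267 payoff=30.1633 vs cont=28.3722 → 30.1633 [stop]  node(2,1) S=82.3700 payoff=11.3200 vs cont=13.7368 → 13.7368 [wait]  node(2,2) S=106.8027 payoff=0.0000 vs cont=4.4848 → 4.4848 [wait]  ⇒ S*(2)=63.5267
t_1: node(1,0) S=72.3373 payoff=21.3527 vs cont=20.8473 → 21.3527 [stop]  node(1,1) S=93.7941 payoff=0.0000 vs cont=8.5518 → 8.5518 [wait]  ⇒ S*(1)=72.3373
t_0: node(0,0) S=82.3700 payoff=11.3200 vs cont=14.1340 → 14.1340 [wait]  ⇒ S*(0)=-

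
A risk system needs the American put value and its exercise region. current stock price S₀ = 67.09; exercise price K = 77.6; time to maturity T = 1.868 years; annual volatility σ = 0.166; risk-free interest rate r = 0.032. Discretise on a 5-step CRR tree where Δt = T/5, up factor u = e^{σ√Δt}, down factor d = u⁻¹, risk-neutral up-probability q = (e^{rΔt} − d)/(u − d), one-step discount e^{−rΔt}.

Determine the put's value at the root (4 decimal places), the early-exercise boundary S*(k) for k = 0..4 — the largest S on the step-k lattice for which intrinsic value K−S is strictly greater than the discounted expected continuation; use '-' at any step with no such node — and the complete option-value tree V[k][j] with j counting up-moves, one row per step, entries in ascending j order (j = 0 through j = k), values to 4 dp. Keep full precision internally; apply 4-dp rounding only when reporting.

Δt=0.37360, u=1.10679, d=0.90351, q=0.53382, disc=e^(-rΔt)=0.98812
k=5 terminal: V=max(K-S,0) → 37.2046 28.1163 16.9833 3.3455 0.0000 0.0000
k=4: j=0 S=44.7092 intr=32.8908 cont=31.9686 V=32.8908[EX]; j=1 S=54.7681 intr=22.8319 cont=21.9097 V=22.8319[EX]; j=2 S=67.0900 intr=10.5100 cont=9.5878 V=10.5100[EX]; j=3 S=82.1842 intr=0.0000 cont=1.5410 V=1.5410[hold]; j=4 S=100.6743 intr=0.0000 cont=0.0000 V=0.0000[hold]  S*(4)=67.0900
k=3: j=0 S=49.4837 intr=28.1163 cont=27.1941 V=28.1163[EX]; j=1 S=60.6167 intr=16.9833 cont=16.0611 V=16.9833[EX]; j=2 S=74.2545 intr=3.3455 cont=5.6542 V=5.6542[hold]; j=3 S=90.9606 intr=0.0000 cont=0.7099 V=0.7099[hold]  S*(3)=60.6167
k=2: j=0 S=54.7681 intr=22.8319 cont=21.9097 V=22.8319[EX]; j=1 S=67.0900 intr=10.5100 cont=10.8056 V=10.8056[hold]; j=2 S=82.1842 intr=0.0000 cont=2.9790 V=2.9790[hold]  S*(2)=54.7681
k=1: j=0 S=60.6167 intr=16.9833 cont=16.2170 V=16.9833[EX]; j=1 S=74.2545 intr=3.3455 cont=6.5488 V=6.5488[hold]  S*(1)=60.6167
k=0: j=0 S=67.0900 intr=10.5100 cont=11.2775 V=11.2775[hold]  S*(0)=-

price = 11.2775
boundary = - 60.6167 54.7681 60.6167 67.0900
tree:
11.2775
16.9833 6.5488
22.8319 10.8056 2.9790
28.1163 16.9833 5.6542 0.7099
32.8908 22.8319 10.5100 1.5410 0.0000
37.2046 28.1163 16.9833 3.3455 0.0000 0.0000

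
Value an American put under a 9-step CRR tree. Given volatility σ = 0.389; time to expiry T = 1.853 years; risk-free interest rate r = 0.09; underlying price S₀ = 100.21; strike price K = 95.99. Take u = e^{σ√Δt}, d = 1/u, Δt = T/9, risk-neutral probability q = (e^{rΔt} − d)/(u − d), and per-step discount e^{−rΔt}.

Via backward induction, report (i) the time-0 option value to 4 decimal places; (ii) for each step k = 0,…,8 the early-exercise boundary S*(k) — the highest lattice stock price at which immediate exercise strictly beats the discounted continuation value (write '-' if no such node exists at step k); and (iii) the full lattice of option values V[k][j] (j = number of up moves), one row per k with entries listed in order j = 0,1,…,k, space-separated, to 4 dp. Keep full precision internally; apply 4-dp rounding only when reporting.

params: Δt=0.20589 u=1.19304 d=0.83819 q=0.50869 e^(-rΔt)=0.98164
t_9 payoffs: 75.5255 66.8618 54.5302 36.9779 11.9948 0.0000 0.0000 0.0000 0.0000 0.0000
t_8: node(8,0) S=24.4150 payoff=71.5750 vs cont=69.8127 → 71.5750 [stop]  node(8,1) S=34.7513 payoff=61.2387 vs cont=59.4764 → 61.2387 [stop]  node(8,2) S=49.4634 payoff=46.5266 vs cont=44.7643 → 46.5266 [stop]  node(8,3) S=70.4040 payoff=25.5860 vs cont=23.8236 → 25.5860 [stop]  node(8,4) S=100.2100 payoff=0.0000 vs cont=5.7850 → 5.7850 [wait]  node(8,5) S=142.6345 payoff=0.0000 vs cont=0.0000 → 0.0000 [wait]  node(8,6) S=203.0196 payoff=0.0000 vs cont=0.0000 → 0.0000 [wait]  node(8,7) S=288.9692 payoff=0.0000 vs cont=0.0000 → 0.0000 [wait]  node(8,8) S=411.3060 payoff=0.0000 vs cont=0.0000 → 0.0000 [wait]  ⇒ S*(8)=70.4040
t_7: node(7,0) S=29.1282 payoff=66.8618 vs cont=65.0995 → 66.8618 [stop]  node(7,1) S=41.4598 payoff=54.5302 vs cont=52.7679 → 54.5302 [stop]  node(7,2) S=59.0121 payoff=36.9779 vs cont=35.2156 → 36.9779 [stop]  node(7,3) S=83.9952 payoff=11.9948 vs cont=15.2285 → 15.2285 [wait]  node(7,4) S=119.5550 payoff=0.0000 vs cont=2.7900 → 2.7900 [wait]  node(7,5) S=170.1693 payoff=0.0000 vs cont=0.0000 → 0.0000 [wait]  node(7,6) S=242.2115 payoff=0.0000 vs cont=0.0000 → 0.0000 [wait]  node(7,7) S=344.7532 payoff=0.0000 vs cont=0.0000 → 0.0000 [wait]  ⇒ S*(7)=59.0121
t_6: node(6,0) S=34.7513 payoff=61.2387 vs cont=59.4764 → 61.2387 [stop]  node(6,1) S=49.4634 payoff=46.5266 vs cont=44.7643 → 46.5266 [stop]  node(6,2) S=70.4040 payoff=25.5860 vs cont=25.4384 → 25.5860 [stop]  node(6,3) S=100.2100 payoff=0.0000 vs cont=8.7377 → 8.7377 [wait]  node(6,4) S=142.6345 payoff=0.0000 vs cont=1.3456 → 1.3456 [wait]  node(6,5) S=203.0196 payoff=0.0000 vs cont=0.0000 → 0.0000 [wait]  node(6,6) S=288.9692 payoff=0.0000 vs cont=0.0000 → 0.0000 [wait]  ⇒ S*(6)=70.4040
t_5: node(5,0) S=41.4598 payoff=54.5302 vs cont=52.7679 → 54.5302 [stop]  node(5,1) S=59.0121 payoff=36.9779 vs cont=35.2156 → 36.9779 [stop]  node(5,2) S=83.9952 payoff=11.9948 vs cont=16.7030 → 16.7030 [wait]  node(5,3) S=119.5550 payoff=0.0000 vs cont=4.8860 → 4.8860 [wait]  node(5,4) S=170.1693 payoff=0.0000 vs cont=0.6490 → 0.6490 [wait]  node(5,5) S=242.2115 payoff=0.0000 vs cont=0.0000 → 0.0000 [wait]  ⇒ S*(5)=59.0121
t_4: node(4,0) S=49.4634 payoff=46.5266 vs cont=44.7643 → 46.5266 [stop]  node(4,1) S=70.4040 payoff=25.5860 vs cont=26.1747 → 26.1747 [wait]  node(4,2) S=100.2100 payoff=0.0000 vs cont=10.4955 → 10.4955 [wait]  node(4,3) S=142.6345 payoff=0.0000 vs cont=2.6805 → 2.6805 [wait]  node(4,4) S=203.0196 payoff=0.0000 vs cont=0.3130 → 0.3130 [wait]  ⇒ S*(4)=49.4634
t_3: node(3,0) S=59.0121 payoff=36.9779 vs cont=35.5096 → 36.9779 [stop]  node(3,1) S=83.9952 payoff=11.9948 vs cont=17.8647 → 17.8647 [wait]  node(3,2) S=119.5550 payoff=0.0000 vs cont=6.4004 → 6.4004 [wait]  node(3,3) S=170.1693 payoff=0.0000 vs cont=1.4491 → 1.4491 [wait]  ⇒ S*(3)=59.0121
t_2: node(2,0) S=70.4040 payoff=25.5860 vs cont=26.7548 → 26.7548 [wait]  node(2,1) S=100.2100 payoff=0.0000 vs cont=11.8120 → 11.8120 [wait]  node(2,2) S=142.6345 payoff=0.0000 vs cont=3.8104 → 3.8104 [wait]  ⇒ S*(2)=-
t_1: node(1,0) S=83.9952 payoff=11.9948 vs cont=18.8018 → 18.8018 [wait]  node(1,1) S=119.5550 payoff=0.0000 vs cont=7.5995 → 7.5995 [wait]  ⇒ S*(1)=-
t_0: node(0,0) S=100.2100 payoff=0.0000 vs cont=12.8627 → 12.8627 [wait]  ⇒ S*(0)=-

price = 12.8627
boundary = - - - 59.0121 49.4634 59.0121 70.4040 59.0121 70.4040
tree:
12.8627
18.8018 7.5995
26.7548 11.8120 3.8104
36.9779 17.8647 6.4004 1.4491
46.5266 26.1747 10.4955 2.6805 0.3130
54.5302 36.9779 16.7030 4.8860 0.6490 0.0000
61.2387 46.5266 25.5860 8.7377 1.3456 0.0000 0.0000
66.8618 54.5302 36.9779 15.2285 2.7900 0.0000 0.0000 0.0000
71.5750 61.2387 46.5266 25.5860 5.7850 0.0000 0.0000 0.0000 0.0000
75.5255 66.8618 54.5302 36.9779 11.9948 0.0000 0.0000 0.0000 0.0000 0.0000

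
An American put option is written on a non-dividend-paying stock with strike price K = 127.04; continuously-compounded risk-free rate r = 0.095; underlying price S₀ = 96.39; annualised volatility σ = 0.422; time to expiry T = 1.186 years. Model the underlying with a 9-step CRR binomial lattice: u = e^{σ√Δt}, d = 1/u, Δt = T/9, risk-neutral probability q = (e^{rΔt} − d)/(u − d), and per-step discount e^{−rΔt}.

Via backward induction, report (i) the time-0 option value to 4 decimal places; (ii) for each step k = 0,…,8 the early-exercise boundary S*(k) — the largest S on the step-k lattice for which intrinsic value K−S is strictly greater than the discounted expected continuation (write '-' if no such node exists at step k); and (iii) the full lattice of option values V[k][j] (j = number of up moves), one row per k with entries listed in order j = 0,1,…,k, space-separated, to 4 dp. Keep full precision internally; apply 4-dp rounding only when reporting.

price = 33.4884
boundary = - 82.6993 70.9532 82.6993 70.9532 82.6993 70.9532 82.6993 96.3900
tree:
33.4884
44.3407 23.5933
56.0868 32.8451 15.0334
66.1646 44.3407 22.2975 8.2250
74.8110 56.0868 32.0285 13.2311 3.4795
82.2293 66.1646 44.3407 20.6529 6.2215 0.8545
88.5940 74.8110 56.0868 31.0261 10.9099 1.7401 0.0000
94.0546 82.2293 66.1646 44.3407 18.6339 3.5433 0.0000 0.0000
98.7397 88.5940 74.8110 56.0868 30.6500 7.2154 0.0000 0.0000 0.0000
102.7593 94.0546 82.2293 66.1646 44.3407 14.6929 0.0000 0.0000 0.0000 0.0000

params: Δt=0.13178 u=1.16555 d=0.85797 q=0.50273 e^(-rΔt)=0.98756
t_9 payoffs: 102.7593 94.0546 82.2293 66.1646 44.3407 14.6929 0.0000 0.0000 0.0000 0.0000
t_8: node(8,0) S=28.3003 payoff=98.7397 vs cont=97.1592 → 98.7397 [stop]  node(8,1) S=38.4460 payoff=88.5940 vs cont=87.0135 → 88.5940 [stop]  node(8,2) S=52.2290 payoff=74.8110 vs cont=73.2305 → 74.8110 [stop]  node(8,3) S=70.9532 payoff=56.0868 vs cont=54.5063 → 56.0868 [stop]  node(8,4) S=96.3900 payoff=30.6500 vs cont=29.0695 → 30.6500 [stop]  node(8,5) S=130.9460 payoff=0.0000 vs cont=7.2154 → 7.2154 [wait]  node(8,6) S=177.8903 payoff=0.0000 vs cont=0.0000 → 0.0000 [wait]  node(8,7) S=241.6642 payoff=0.0000 vs cont=0.0000 → 0.0000 [wait]  node(8,8) S=328.3011 payoff=0.0000 vs cont=0.0000 → 0.0000 [wait]  ⇒ S*(8)=96.3900
t_7: node(7,0) S=32.9854 payoff=94.0546 vs cont=92.4741 → 94.0546 [stop]  node(7,1) S=44.8107 payoff=82.2293 vs cont=80.6488 → 82.2293 [stop]  node(7,2) S=60.8754 payoff=66.1646 vs cont=64.5841 → 66.1646 [stop]  node(7,3) S=82.6993 payoff=44.3407 vs cont=42.7602 → 44.3407 [stop]  node(7,4) S=112.3471 payoff=14.6929 vs cont=18.6339 → 18.6339 [wait]  node(7,5) S=152.6238 payoff=0.0000 vs cont=3.5433 → 3.5433 [wait]  node(7,6) S=207.3396 payoff=0.0000 vs cont=0.0000 → 0.0000 [wait]  node(7,7) S=281.6711 payoff=0.0000 vs cont=0.0000 → 0.0000 [wait]  ⇒ S*(7)=82.6993
t_6: node(6,0) S=38.4460 payoff=88.5940 vs cont=87.0135 → 88.5940 [stop]  node(6,1) S=52.2290 payoff=74.8110 vs cont=73.2305 → 74.8110 [stop]  node(6,2) S=70.9532 payoff=56.0868 vs cont=54.5063 → 56.0868 [stop]  node(6,3) S=96.3900 payoff=30.6500 vs cont=31.0261 → 31.0261 [wait]  node(6,4) S=130.9460 payoff=0.0000 vs cont=10.9099 → 10.9099 [wait]  node(6,5) S=177.8903 payoff=0.0000 vs cont=1.7401 → 1.7401 [wait]  node(6,6) S=241.6642 payoff=0.0000 vs cont=0.0000 → 0.0000 [wait]  ⇒ S*(6)=70.9532
t_5: node(5,0) S=44.8107 payoff=82.2293 vs cont=80.6488 → 82.2293 [stop]  node(5,1) S=60.8754 payoff=66.1646 vs cont=64.5841 → 66.1646 [stop]  node(5,2) S=82.6993 payoff=44.3407 vs cont=42.9469 → 44.3407 [stop]  node(5,3) S=112.3471 payoff=14.6929 vs cont=20.6529 → 20.6529 [wait]  node(5,4) S=152.6238 payoff=0.0000 vs cont=6.2215 → 6.2215 [wait]  node(5,5) S=207.3396 payoff=0.0000 vs cont=0.8545 → 0.8545 [wait]  ⇒ S*(5)=82.6993
t_4: node(4,0) S=52.2290 payoff=74.8110 vs cont=73.2305 → 74.8110 [stop]  node(4,1) S=70.9532 payoff=56.0868 vs cont=54.5063 → 56.0868 [stop]  node(4,2) S=96.3900 payoff=30.6500 vs cont=32.0285 → 32.0285 [wait]  node(4,3) S=130.9460 payoff=0.0000 vs cont=13.2311 → 13.2311 [wait]  node(4,4) S=177.8903 payoff=0.0000 vs cont=3.4795 → 3.4795 [wait]  ⇒ S*(4)=70.9532
t_3: node(3,0) S=60.8754 payoff=66.1646 vs cont=64.5841 → 66.1646 [stop]  node(3,1) S=82.6993 payoff=44.3407 vs cont=43.4446 → 44.3407 [stop]  node(3,2) S=112.3471 payoff=14.6929 vs cont=22.2975 → 22.2975 [wait]  node(3,3) S=152.6238 payoff=0.0000 vs cont=8.2250 → 8.2250 [wait]  ⇒ S*(3)=82.6993
t_2: node(2,0) S=70.9532 payoff=56.0868 vs cont=54.5063 → 56.0868 [stop]  node(2,1) S=96.3900 payoff=30.6500 vs cont=32.8451 → 32.8451 [wait]  node(2,2) S=130.9460 payoff=0.0000 vs cont=15.0334 → 15.0334 [wait]  ⇒ S*(2)=70.9532
t_1: node(1,0) S=82.6993 payoff=44.3407 vs cont=43.8500 → 44.3407 [stop]  node(1,1) S=112.3471 payoff=14.6929 vs cont=23.5933 → 23.5933 [wait]  ⇒ S*(1)=82.6993
t_0: node(0,0) S=96.3900 payoff=30.6500 vs cont=33.4884 → 33.4884 [wait]  ⇒ S*(0)=-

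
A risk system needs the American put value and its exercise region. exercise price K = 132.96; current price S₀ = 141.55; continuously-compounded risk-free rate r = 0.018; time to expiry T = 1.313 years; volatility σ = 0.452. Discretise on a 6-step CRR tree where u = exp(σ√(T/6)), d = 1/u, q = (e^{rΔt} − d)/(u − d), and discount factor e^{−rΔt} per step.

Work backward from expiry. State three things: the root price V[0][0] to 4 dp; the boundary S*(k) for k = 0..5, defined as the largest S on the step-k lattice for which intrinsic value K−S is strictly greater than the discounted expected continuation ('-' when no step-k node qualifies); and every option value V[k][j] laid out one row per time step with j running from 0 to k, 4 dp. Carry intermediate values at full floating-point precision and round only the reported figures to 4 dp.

price = 22.3882
boundary = - - - 75.0625 60.7567 75.0625
tree:
22.3882
31.9099 11.2499
43.9273 17.8836 3.4524
57.8975 27.6810 6.3783 0.0000
72.2033 41.2396 11.7841 0.0000 0.0000
83.7826 57.8975 21.7714 0.0000 0.0000 0.0000
93.1551 72.2033 40.2232 0.0000 0.0000 0.0000 0.0000

Δt=0.21883  u=1.23546  d=0.80941  q=0.45660  discount=0.99607
step 6 (expiry): payoffs max(K−S,0) = 93.1551 72.2033 40.2232 0.0000 0.0000 0.0000 0.0000
step 5: (k=5,j=0): S=49.1774, (K−S)⁺=83.7826, hold=83.2599 ⇒ V=83.7826 exercise | (k=5,j=1): S=75.0625, (K−S)⁺=57.8975, hold=57.3748 ⇒ V=57.8975 exercise | (k=5,j=2): S=114.5726, (K−S)⁺=18.3874, hold=21.7714 ⇒ V=21.7714 continue | (k=5,j=3): S=174.8795, (K−S)⁺=0.0000, hold=0.0000 ⇒ V=0.0000 continue | (k=5,j=4): S=266.9295, (K−S)⁺=0.0000, hold=0.0000 ⇒ V=0.0000 continue | (k=5,j=5): S=407.4314, (K−S)⁺=0.0000, hold=0.0000 ⇒ V=0.0000 continue  boundary S*=75.0625
step 4: (k=4,j=0): S=60.7567, (K−S)⁺=72.2033, hold=71.6806 ⇒ V=72.2033 exercise | (k=4,j=1): S=92.7368, (K−S)⁺=40.2232, hold=41.2396 ⇒ V=41.2396 continue | (k=4,j=2): S=141.5500, (K−S)⁺=0.0000, hold=11.7841 ⇒ V=11.7841 continue | (k=4,j=3): S=216.0567, (K−S)⁺=0.0000, hold=0.0000 ⇒ V=0.0000 continue | (k=4,j=4): S=329.7809, (K−S)⁺=0.0000, hold=0.0000 ⇒ V=0.0000 continue  boundary S*=60.7567
step 3: (k=3,j=0): S=75.0625, (K−S)⁺=57.8975, hold=57.8370 ⇒ V=57.8975 exercise | (k=3,j=1): S=114.5726, (K−S)⁺=18.3874, hold=27.6810 ⇒ V=27.6810 continue | (k=3,j=2): S=174.8795, (K−S)⁺=0.0000, hold=6.3783 ⇒ V=6.3783 continue | (k=3,j=3): S=266.9295, (K−S)⁺=0.0000, hold=0.0000 ⇒ V=0.0000 continue  boundary S*=75.0625
step 2: (k=2,j=0): S=92.7368, (K−S)⁺=40.2232, hold=43.9273 ⇒ V=43.9273 continue | (k=2,j=1): S=141.5500, (K−S)⁺=0.0000, hold=17.8836 ⇒ V=17.8836 continue | (k=2,j=2): S=216.0567, (K−S)⁺=0.0000, hold=3.4524 ⇒ V=3.4524 continue  boundary S*=-
step 1: (k=1,j=0): S=114.5726, (K−S)⁺=18.3874, hold=31.9099 ⇒ V=31.9099 continue | (k=1,j=1): S=174.8795, (K−S)⁺=0.0000, hold=11.2499 ⇒ V=11.2499 continue  boundary S*=-
step 0: (k=0,j=0): S=141.5500, (K−S)⁺=0.0000, hold=22.3882 ⇒ V=22.3882 continue  boundary S*=-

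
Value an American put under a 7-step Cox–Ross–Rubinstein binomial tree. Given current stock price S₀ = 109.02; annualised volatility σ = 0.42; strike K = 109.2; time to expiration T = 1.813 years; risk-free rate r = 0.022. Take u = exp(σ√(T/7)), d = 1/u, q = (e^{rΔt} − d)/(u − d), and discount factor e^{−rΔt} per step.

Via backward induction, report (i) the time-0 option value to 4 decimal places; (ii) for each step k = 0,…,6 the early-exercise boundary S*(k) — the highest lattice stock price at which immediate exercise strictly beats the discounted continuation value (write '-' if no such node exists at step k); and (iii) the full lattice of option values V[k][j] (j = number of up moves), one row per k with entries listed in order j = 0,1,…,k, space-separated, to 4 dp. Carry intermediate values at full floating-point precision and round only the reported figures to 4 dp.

price = 23.0850
boundary = - - - - 46.3650 57.4142 71.0965
tree:
23.0850
31.2608 13.7753
40.9991 20.2186 6.3834
51.8218 28.8050 10.3913 1.7583
62.8350 39.5387 16.5641 3.2750 0.0000
71.7578 51.7858 25.6546 6.0998 0.0000 0.0000
78.9634 62.8350 38.1035 11.3611 0.0000 0.0000 0.0000
84.7824 71.7578 51.7858 21.1606 0.0000 0.0000 0.0000 0.0000

params: Δt=0.25900 u=1.23831 d=0.80755 q=0.46003 e^(-rΔt)=0.99432
t_7 payoffs: 84.7824 71.7578 51.7858 21.1606 0.0000 0.0000 0.0000 0.0000
t_6: node(6,0) S=30.2366 payoff=78.9634 vs cont=78.3430 → 78.9634 [stop]  node(6,1) S=46.3650 payoff=62.8350 vs cont=62.2145 → 62.8350 [stop]  node(6,2) S=71.0965 payoff=38.1035 vs cont=37.4830 → 38.1035 [stop]  node(6,3) S=109.0200 payoff=0.1800 vs cont=11.3611 → 11.3611 [wait]  node(6,4) S=167.1722 payoff=0.0000 vs cont=0.0000 → 0.0000 [wait]  node(6,5) S=256.3433 payoff=0.0000 vs cont=0.0000 → 0.0000 [wait]  node(6,6) S=393.0791 payoff=0.0000 vs cont=0.0000 → 0.0000 [wait]  ⇒ S*(6)=71.0965
t_5: node(5,0) S=37.4422 payoff=71.7578 vs cont=71.1373 → 71.7578 [stop]  node(5,1) S=57.4142 payoff=51.7858 vs cont=51.1654 → 51.7858 [stop]  node(5,2) S=88.0394 payoff=21.1606 vs cont=25.6546 → 25.6546 [wait]  node(5,3) S=135.0004 payoff=0.0000 vs cont=6.0998 → 6.0998 [wait]  node(5,4) S=207.0108 payoff=0.0000 vs cont=0.0000 → 0.0000 [wait]  node(5,5) S=317.4322 payoff=0.0000 vs cont=0.0000 → 0.0000 [wait]  ⇒ S*(5)=57.4142
t_4: node(4,0) S=46.3650 payoff=62.8350 vs cont=62.2145 → 62.8350 [stop]  node(4,1) S=71.0965 payoff=38.1035 vs cont=39.5387 → 39.5387 [wait]  node(4,2) S=109.0200 payoff=0.1800 vs cont=16.5641 → 16.5641 [wait]  node(4,3) S=167.1722 payoff=0.0000 vs cont=3.2750 → 3.2750 [wait]  node(4,4) S=256.3433 payoff=0.0000 vs cont=0.0000 → 0.0000 [wait]  ⇒ S*(4)=46.3650
t_3: node(3,0) S=57.4142 payoff=51.7858 vs cont=51.8218 → 51.8218 [wait]  node(3,1) S=88.0394 payoff=21.1606 vs cont=28.8050 → 28.8050 [wait]  node(3,2) S=135.0004 payoff=0.0000 vs cont=10.3913 → 10.3913 [wait]  node(3,3) S=207.0108 payoff=0.0000 vs cont=1.7583 → 1.7583 [wait]  ⇒ S*(3)=-
t_2: node(2,0) S=71.0965 payoff=38.1035 vs cont=40.9991 → 40.9991 [wait]  node(2,1) S=109.0200 payoff=0.1800 vs cont=20.2186 → 20.2186 [wait]  node(2,2) S=167.1722 payoff=0.0000 vs cont=6.3834 → 6.3834 [wait]  ⇒ S*(2)=-
t_1: node(1,0) S=88.0394 payoff=21.1606 vs cont=31.2608 → 31.2608 [wait]  node(1,1) S=135.0004 payoff=0.0000 vs cont=13.7753 → 13.7753 [wait]  ⇒ S*(1)=-
t_0: node(0,0) S=109.0200 payoff=0.1800 vs cont=23.0850 → 23.0850 [wait]  ⇒ S*(0)=-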